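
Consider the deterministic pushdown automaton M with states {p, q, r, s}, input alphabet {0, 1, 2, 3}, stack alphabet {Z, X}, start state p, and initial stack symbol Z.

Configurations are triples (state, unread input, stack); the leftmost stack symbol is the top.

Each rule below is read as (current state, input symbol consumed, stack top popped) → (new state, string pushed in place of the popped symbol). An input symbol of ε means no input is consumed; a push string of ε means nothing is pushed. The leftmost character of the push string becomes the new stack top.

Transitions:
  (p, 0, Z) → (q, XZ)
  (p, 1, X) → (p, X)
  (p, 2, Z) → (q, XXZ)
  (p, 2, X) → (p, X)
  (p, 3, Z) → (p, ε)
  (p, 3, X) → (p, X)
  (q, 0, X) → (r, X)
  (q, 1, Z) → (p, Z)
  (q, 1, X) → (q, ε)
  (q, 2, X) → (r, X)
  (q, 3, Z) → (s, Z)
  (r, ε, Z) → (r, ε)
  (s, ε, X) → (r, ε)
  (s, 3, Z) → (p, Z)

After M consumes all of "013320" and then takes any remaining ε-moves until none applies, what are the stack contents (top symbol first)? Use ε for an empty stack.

(p, 013320, Z)
  read 0, top Z: go to q, push XZ → (q, 13320, XZ)
  read 1, top X: go to q, push ε → (q, 3320, Z)
  read 3, top Z: go to s, push Z → (s, 320, Z)
  read 3, top Z: go to p, push Z → (p, 20, Z)
  read 2, top Z: go to q, push XXZ → (q, 0, XXZ)
  read 0, top X: go to r, push X → (r, ε, XXZ)
All input consumed in state r with stack XXZ.

XXZ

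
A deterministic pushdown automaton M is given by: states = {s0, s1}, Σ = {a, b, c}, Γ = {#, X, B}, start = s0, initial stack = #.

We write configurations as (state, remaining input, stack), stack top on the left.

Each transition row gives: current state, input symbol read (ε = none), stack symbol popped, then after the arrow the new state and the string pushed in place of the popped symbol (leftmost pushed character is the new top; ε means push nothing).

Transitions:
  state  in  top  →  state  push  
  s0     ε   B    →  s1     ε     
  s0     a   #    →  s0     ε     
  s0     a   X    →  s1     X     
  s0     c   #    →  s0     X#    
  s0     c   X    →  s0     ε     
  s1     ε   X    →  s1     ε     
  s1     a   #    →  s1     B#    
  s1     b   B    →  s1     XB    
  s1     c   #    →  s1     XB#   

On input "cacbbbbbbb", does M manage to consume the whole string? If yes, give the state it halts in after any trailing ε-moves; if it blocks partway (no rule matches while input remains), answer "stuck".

(s0, cacbbbbbbb, #)
  read c, top #: go to s0, push X# → (s0, acbbbbbbb, X#)
  read a, top X: go to s1, push X → (s1, cbbbbbbb, X#)
  ε-move, top X: go to s1, push ε → (s1, cbbbbbbb, #)
  read c, top #: go to s1, push XB# → (s1, bbbbbbb, XB#)
  ε-move, top X: go to s1, push ε → (s1, bbbbbbb, B#)
  read b, top B: go to s1, push XB → (s1, bbbbbb, XB#)
  ε-move, top X: go to s1, push ε → (s1, bbbbbb, B#)
  read b, top B: go to s1, push XB → (s1, bbbbb, XB#)
  ε-move, top X: go to s1, push ε → (s1, bbbbb, B#)
  read b, top B: go to s1, push XB → (s1, bbbb, XB#)
  ε-move, top X: go to s1, push ε → (s1, bbbb, B#)
  read b, top B: go to s1, push XB → (s1, bbb, XB#)
  ε-move, top X: go to s1, push ε → (s1, bbb, B#)
  read b, top B: go to s1, push XB → (s1, bb, XB#)
  ε-move, top X: go to s1, push ε → (s1, bb, B#)
  read b, top B: go to s1, push XB → (s1, b, XB#)
  ε-move, top X: go to s1, push ε → (s1, b, B#)
  read b, top B: go to s1, push XB → (s1, ε, XB#)
  ε-move, top X: go to s1, push ε → (s1, ε, B#)
All input consumed; M is in state s1.

s1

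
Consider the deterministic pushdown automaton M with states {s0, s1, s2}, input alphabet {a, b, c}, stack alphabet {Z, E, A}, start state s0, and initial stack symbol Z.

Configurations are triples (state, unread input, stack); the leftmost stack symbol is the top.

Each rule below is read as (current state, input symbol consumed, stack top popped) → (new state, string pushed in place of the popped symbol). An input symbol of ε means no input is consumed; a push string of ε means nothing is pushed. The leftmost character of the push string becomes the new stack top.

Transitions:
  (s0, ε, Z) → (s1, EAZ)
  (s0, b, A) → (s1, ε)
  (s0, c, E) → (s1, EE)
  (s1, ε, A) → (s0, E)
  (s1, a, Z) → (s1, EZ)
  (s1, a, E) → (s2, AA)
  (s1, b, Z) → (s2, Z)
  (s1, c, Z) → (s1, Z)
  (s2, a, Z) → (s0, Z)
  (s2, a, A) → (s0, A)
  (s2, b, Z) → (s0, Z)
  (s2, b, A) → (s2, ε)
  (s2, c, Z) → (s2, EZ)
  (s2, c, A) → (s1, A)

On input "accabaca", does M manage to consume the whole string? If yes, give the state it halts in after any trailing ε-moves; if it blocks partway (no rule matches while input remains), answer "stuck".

stuck

(s0, accabaca, Z)
  ε-move, top Z: go to s1, push EAZ → (s1, accabaca, EAZ)
  read a, top E: go to s2, push AA → (s2, ccabaca, AAAZ)
  read c, top A: go to s1, push A → (s1, cabaca, AAAZ)
  ε-move, top A: go to s0, push E → (s0, cabaca, EAAZ)
  read c, top E: go to s1, push EE → (s1, abaca, EEAAZ)
  read a, top E: go to s2, push AA → (s2, baca, AAEAAZ)
  read b, top A: go to s2, push ε → (s2, aca, AEAAZ)
  read a, top A: go to s0, push A → (s0, ca, AEAAZ)
No transition for (s0, c, top A); M blocks with input ca remaining.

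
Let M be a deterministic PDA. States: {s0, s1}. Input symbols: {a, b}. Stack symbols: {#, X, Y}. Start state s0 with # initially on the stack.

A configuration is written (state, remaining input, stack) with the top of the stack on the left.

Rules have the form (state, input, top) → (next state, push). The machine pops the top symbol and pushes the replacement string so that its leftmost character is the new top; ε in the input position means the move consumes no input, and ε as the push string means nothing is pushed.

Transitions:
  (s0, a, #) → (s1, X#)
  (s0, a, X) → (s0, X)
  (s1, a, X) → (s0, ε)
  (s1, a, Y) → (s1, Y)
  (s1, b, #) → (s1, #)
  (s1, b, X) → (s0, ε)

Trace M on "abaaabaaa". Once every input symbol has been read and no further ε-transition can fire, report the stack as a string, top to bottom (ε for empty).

(s0, abaaabaaa, #)
  read a, top #: go to s1, push X# → (s1, baaabaaa, X#)
  read b, top X: go to s0, push ε → (s0, aaabaaa, #)
  read a, top #: go to s1, push X# → (s1, aabaaa, X#)
  read a, top X: go to s0, push ε → (s0, abaaa, #)
  read a, top #: go to s1, push X# → (s1, baaa, X#)
  read b, top X: go to s0, push ε → (s0, aaa, #)
  read a, top #: go to s1, push X# → (s1, aa, X#)
  read a, top X: go to s0, push ε → (s0, a, #)
  read a, top #: go to s1, push X# → (s1, ε, X#)
All input consumed in state s1 with stack X#.

X#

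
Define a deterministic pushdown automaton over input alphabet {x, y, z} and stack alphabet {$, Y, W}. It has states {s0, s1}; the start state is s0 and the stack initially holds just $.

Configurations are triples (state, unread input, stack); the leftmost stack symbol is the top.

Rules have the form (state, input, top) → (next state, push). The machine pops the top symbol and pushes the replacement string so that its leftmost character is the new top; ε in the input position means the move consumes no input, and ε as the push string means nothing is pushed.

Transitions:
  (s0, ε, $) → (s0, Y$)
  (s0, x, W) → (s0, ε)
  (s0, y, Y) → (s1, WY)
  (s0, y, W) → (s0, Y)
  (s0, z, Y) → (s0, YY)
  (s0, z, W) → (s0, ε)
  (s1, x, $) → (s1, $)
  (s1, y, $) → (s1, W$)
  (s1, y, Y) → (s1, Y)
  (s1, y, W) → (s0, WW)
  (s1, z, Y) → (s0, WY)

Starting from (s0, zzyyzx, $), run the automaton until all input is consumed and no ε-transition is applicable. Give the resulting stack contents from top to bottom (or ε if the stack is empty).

(s0, zzyyzx, $)
  ε-move, top $: go to s0, push Y$ → (s0, zzyyzx, Y$)
  read z, top Y: go to s0, push YY → (s0, zyyzx, YY$)
  read z, top Y: go to s0, push YY → (s0, yyzx, YYY$)
  read y, top Y: go to s1, push WY → (s1, yzx, WYYY$)
  read y, top W: go to s0, push WW → (s0, zx, WWYYY$)
  read z, top W: go to s0, push ε → (s0, x, WYYY$)
  read x, top W: go to s0, push ε → (s0, ε, YYY$)
All input consumed in state s0 with stack YYY$.

YYY$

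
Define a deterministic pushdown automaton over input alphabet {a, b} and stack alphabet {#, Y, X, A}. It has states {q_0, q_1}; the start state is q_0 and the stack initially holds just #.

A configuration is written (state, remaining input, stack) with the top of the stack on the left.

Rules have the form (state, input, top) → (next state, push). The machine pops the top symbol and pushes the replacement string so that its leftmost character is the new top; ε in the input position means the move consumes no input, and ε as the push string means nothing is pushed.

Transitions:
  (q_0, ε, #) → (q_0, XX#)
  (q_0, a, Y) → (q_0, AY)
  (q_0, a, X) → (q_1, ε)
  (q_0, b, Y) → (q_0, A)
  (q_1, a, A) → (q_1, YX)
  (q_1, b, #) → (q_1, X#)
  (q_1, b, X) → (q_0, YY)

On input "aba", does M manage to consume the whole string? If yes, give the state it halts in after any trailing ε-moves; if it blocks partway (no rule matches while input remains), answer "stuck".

(q_0, aba, #)
  ε-move, top #: go to q_0, push XX# → (q_0, aba, XX#)
  read a, top X: go to q_1, push ε → (q_1, ba, X#)
  read b, top X: go to q_0, push YY → (q_0, a, YY#)
  read a, top Y: go to q_0, push AY → (q_0, ε, AYY#)
All input consumed; M is in state q_0.

q_0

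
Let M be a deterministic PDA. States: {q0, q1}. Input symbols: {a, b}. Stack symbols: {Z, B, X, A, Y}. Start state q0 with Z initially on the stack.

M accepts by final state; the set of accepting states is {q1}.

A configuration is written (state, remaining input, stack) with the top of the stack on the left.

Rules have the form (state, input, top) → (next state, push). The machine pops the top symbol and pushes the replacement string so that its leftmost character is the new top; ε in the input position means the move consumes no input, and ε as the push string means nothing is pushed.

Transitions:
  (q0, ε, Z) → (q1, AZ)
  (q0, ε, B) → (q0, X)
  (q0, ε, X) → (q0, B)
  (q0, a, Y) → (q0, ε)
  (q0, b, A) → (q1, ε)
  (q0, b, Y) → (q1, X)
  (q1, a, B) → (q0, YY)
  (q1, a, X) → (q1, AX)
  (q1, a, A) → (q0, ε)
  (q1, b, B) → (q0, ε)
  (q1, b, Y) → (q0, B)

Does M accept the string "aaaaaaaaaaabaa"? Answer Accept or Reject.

(q0, aaaaaaaaaaabaa, Z) ⊢ (q1, aaaaaaaaaaabaa, AZ) ⊢ (q0, aaaaaaaaaabaa, Z) ⊢ (q1, aaaaaaaaaabaa, AZ) ⊢ (q0, aaaaaaaaabaa, Z) ⊢ (q1, aaaaaaaaabaa, AZ) ⊢ (q0, aaaaaaaabaa, Z) ⊢ (q1, aaaaaaaabaa, AZ) ⊢ (q0, aaaaaaabaa, Z) ⊢ (q1, aaaaaaabaa, AZ) ⊢ (q0, aaaaaabaa, Z) ⊢ (q1, aaaaaabaa, AZ) ⊢ (q0, aaaaabaa, Z) ⊢ (q1, aaaaabaa, AZ) ⊢ (q0, aaaabaa, Z) ⊢ (q1, aaaabaa, AZ) ⊢ (q0, aaabaa, Z) ⊢ (q1, aaabaa, AZ) ⊢ (q0, aabaa, Z) ⊢ (q1, aabaa, AZ) ⊢ (q0, abaa, Z) ⊢ (q1, abaa, AZ) ⊢ (q0, baa, Z) ⊢ (q1, baa, AZ)
No transition applies at (q1, baa, AZ); input not fully consumed.

Reject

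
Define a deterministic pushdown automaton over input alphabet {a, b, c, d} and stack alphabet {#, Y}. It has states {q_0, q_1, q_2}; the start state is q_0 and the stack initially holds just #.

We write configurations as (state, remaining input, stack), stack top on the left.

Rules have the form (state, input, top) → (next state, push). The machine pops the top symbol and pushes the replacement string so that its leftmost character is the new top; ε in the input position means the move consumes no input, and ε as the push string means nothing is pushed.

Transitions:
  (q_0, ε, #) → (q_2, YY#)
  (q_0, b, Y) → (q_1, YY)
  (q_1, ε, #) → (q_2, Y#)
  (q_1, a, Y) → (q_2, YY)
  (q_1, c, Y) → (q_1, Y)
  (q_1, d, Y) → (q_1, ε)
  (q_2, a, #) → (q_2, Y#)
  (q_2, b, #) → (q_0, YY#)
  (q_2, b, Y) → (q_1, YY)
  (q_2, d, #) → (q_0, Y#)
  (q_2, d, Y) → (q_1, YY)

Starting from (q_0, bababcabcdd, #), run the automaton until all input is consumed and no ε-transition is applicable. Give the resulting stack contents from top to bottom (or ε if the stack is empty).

YYYYYYY#

(q_0, bababcabcdd, #)
  ε-move, top #: go to q_2, push YY# → (q_2, bababcabcdd, YY#)
  read b, top Y: go to q_1, push YY → (q_1, ababcabcdd, YYY#)
  read a, top Y: go to q_2, push YY → (q_2, babcabcdd, YYYY#)
  read b, top Y: go to q_1, push YY → (q_1, abcabcdd, YYYYY#)
  read a, top Y: go to q_2, push YY → (q_2, bcabcdd, YYYYYY#)
  read b, top Y: go to q_1, push YY → (q_1, cabcdd, YYYYYYY#)
  read c, top Y: go to q_1, push Y → (q_1, abcdd, YYYYYYY#)
  read a, top Y: go to q_2, push YY → (q_2, bcdd, YYYYYYYY#)
  read b, top Y: go to q_1, push YY → (q_1, cdd, YYYYYYYYY#)
  read c, top Y: go to q_1, push Y → (q_1, dd, YYYYYYYYY#)
  read d, top Y: go to q_1, push ε → (q_1, d, YYYYYYYY#)
  read d, top Y: go to q_1, push ε → (q_1, ε, YYYYYYY#)
All input consumed in state q_1 with stack YYYYYYY#.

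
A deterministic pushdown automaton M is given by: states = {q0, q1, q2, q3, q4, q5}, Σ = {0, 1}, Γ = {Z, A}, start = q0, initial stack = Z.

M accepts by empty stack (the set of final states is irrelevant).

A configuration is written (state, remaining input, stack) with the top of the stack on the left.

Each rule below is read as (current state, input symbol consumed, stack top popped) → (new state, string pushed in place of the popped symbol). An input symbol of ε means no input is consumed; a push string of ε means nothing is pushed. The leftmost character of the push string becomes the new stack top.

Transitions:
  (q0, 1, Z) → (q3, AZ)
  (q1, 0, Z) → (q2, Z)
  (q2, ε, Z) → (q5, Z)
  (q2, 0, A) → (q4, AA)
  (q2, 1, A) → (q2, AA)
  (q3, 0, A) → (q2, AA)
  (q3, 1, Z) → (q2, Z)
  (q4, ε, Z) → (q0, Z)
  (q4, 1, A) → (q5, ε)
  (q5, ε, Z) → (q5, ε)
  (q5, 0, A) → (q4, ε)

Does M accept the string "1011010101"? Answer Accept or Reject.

(q0, 1011010101, Z)
  read 1, top Z: go to q3, push AZ → (q3, 011010101, AZ)
  read 0, top A: go to q2, push AA → (q2, 11010101, AAZ)
  read 1, top A: go to q2, push AA → (q2, 1010101, AAAZ)
  read 1, top A: go to q2, push AA → (q2, 010101, AAAAZ)
  read 0, top A: go to q4, push AA → (q4, 10101, AAAAAZ)
  read 1, top A: go to q5, push ε → (q5, 0101, AAAAZ)
  read 0, top A: go to q4, push ε → (q4, 101, AAAZ)
  read 1, top A: go to q5, push ε → (q5, 01, AAZ)
  read 0, top A: go to q4, push ε → (q4, 1, AZ)
  read 1, top A: go to q5, push ε → (q5, ε, Z)
  ε-move, top Z: go to q5, push ε → (q5, ε, ε)
All input consumed and the stack is empty.

Accept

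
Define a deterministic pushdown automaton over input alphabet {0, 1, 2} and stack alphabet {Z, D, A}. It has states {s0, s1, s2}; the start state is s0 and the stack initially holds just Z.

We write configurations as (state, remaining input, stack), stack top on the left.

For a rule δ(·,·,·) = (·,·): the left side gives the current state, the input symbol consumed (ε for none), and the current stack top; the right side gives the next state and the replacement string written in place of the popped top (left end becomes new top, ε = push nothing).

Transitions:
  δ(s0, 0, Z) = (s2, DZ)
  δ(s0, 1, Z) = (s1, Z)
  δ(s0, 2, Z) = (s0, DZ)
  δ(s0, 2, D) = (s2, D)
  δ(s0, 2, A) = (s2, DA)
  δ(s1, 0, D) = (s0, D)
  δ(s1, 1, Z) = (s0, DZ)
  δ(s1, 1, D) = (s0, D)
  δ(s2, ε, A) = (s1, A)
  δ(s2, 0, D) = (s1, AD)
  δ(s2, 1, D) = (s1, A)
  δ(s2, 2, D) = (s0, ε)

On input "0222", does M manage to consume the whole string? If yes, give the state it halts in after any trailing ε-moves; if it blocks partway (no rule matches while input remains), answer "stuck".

(s0, 0222, Z) ⊢ (s2, 222, DZ) ⊢ (s0, 22, Z) ⊢ (s0, 2, DZ) ⊢ (s2, ε, DZ)
All input consumed; M is in state s2.

s2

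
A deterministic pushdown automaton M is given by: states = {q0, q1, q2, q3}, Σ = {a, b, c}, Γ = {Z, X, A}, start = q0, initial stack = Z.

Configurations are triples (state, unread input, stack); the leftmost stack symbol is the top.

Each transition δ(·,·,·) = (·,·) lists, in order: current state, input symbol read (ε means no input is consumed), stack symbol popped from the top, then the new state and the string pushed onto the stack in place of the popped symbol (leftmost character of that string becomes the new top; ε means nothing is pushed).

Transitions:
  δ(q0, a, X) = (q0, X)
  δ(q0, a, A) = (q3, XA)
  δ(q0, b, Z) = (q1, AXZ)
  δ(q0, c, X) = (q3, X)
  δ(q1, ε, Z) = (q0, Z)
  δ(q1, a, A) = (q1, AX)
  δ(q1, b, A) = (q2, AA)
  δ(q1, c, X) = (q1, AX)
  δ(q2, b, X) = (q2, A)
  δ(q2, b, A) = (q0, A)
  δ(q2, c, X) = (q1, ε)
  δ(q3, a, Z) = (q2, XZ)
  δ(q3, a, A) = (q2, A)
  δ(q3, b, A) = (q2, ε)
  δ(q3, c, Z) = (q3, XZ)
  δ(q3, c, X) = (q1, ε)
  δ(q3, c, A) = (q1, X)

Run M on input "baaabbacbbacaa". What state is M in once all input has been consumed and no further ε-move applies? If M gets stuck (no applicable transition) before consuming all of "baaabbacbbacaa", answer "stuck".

q1

(q0, baaabbacbbacaa, Z)
  read b, top Z: go to q1, push AXZ → (q1, aaabbacbbacaa, AXZ)
  read a, top A: go to q1, push AX → (q1, aabbacbbacaa, AXXZ)
  read a, top A: go to q1, push AX → (q1, abbacbbacaa, AXXXZ)
  read a, top A: go to q1, push AX → (q1, bbacbbacaa, AXXXXZ)
  read b, top A: go to q2, push AA → (q2, bacbbacaa, AAXXXXZ)
  read b, top A: go to q0, push A → (q0, acbbacaa, AAXXXXZ)
  read a, top A: go to q3, push XA → (q3, cbbacaa, XAAXXXXZ)
  read c, top X: go to q1, push ε → (q1, bbacaa, AAXXXXZ)
  read b, top A: go to q2, push AA → (q2, bacaa, AAAXXXXZ)
  read b, top A: go to q0, push A → (q0, acaa, AAAXXXXZ)
  read a, top A: go to q3, push XA → (q3, caa, XAAAXXXXZ)
  read c, top X: go to q1, push ε → (q1, aa, AAAXXXXZ)
  read a, top A: go to q1, push AX → (q1, a, AXAAXXXXZ)
  read a, top A: go to q1, push AX → (q1, ε, AXXAAXXXXZ)
All input consumed; M is in state q1.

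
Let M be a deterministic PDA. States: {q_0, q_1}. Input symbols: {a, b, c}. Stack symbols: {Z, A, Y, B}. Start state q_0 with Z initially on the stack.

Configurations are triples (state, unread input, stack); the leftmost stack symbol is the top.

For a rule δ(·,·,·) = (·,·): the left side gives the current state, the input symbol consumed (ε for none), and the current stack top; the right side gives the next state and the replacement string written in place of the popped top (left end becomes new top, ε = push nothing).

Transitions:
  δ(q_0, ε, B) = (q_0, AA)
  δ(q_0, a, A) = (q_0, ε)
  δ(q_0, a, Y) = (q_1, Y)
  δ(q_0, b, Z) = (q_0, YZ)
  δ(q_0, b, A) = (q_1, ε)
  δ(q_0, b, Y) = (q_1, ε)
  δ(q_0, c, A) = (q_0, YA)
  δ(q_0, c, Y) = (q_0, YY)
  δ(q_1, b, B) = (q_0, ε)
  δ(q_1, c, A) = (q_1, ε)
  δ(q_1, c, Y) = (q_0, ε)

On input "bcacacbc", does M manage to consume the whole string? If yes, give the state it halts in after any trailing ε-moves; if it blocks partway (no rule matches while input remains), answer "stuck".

q_0

(q_0, bcacacbc, Z)
  read b, top Z: go to q_0, push YZ → (q_0, cacacbc, YZ)
  read c, top Y: go to q_0, push YY → (q_0, acacbc, YYZ)
  read a, top Y: go to q_1, push Y → (q_1, cacbc, YYZ)
  read c, top Y: go to q_0, push ε → (q_0, acbc, YZ)
  read a, top Y: go to q_1, push Y → (q_1, cbc, YZ)
  read c, top Y: go to q_0, push ε → (q_0, bc, Z)
  read b, top Z: go to q_0, push YZ → (q_0, c, YZ)
  read c, top Y: go to q_0, push YY → (q_0, ε, YYZ)
All input consumed; M is in state q_0.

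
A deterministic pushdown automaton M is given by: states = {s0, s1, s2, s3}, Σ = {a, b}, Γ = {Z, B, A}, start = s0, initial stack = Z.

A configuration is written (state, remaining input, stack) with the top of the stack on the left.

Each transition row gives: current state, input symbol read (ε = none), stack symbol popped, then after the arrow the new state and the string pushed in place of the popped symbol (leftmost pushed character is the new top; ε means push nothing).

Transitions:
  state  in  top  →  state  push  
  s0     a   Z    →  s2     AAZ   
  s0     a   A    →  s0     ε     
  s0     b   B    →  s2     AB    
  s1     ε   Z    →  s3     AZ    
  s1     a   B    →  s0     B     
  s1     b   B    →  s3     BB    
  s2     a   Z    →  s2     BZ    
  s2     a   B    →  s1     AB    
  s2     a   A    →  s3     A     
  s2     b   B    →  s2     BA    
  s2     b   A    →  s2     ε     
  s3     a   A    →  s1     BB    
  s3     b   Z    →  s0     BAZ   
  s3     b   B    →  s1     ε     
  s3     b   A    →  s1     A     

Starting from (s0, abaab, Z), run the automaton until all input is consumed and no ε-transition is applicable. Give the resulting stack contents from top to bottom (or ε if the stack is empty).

BBBZ

(s0, abaab, Z)
  read a, top Z: go to s2, push AAZ → (s2, baab, AAZ)
  read b, top A: go to s2, push ε → (s2, aab, AZ)
  read a, top A: go to s3, push A → (s3, ab, AZ)
  read a, top A: go to s1, push BB → (s1, b, BBZ)
  read b, top B: go to s3, push BB → (s3, ε, BBBZ)
All input consumed in state s3 with stack BBBZ.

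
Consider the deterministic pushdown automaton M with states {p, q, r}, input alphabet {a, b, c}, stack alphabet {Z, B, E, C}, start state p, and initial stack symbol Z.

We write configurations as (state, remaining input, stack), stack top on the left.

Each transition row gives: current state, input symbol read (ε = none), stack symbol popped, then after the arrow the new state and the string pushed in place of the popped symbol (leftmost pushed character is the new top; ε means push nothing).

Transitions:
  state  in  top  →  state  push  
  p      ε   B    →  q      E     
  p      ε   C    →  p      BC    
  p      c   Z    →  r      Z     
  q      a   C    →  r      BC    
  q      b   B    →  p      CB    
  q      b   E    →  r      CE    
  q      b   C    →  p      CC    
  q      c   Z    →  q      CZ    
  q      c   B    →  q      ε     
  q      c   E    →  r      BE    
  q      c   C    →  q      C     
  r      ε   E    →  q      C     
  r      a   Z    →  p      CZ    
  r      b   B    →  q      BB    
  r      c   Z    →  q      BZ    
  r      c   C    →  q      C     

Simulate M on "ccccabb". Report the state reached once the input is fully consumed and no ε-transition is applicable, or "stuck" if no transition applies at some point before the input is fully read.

q

(p, ccccabb, Z) ⊢ (r, cccabb, Z) ⊢ (q, ccabb, BZ) ⊢ (q, cabb, Z) ⊢ (q, abb, CZ) ⊢ (r, bb, BCZ) ⊢ (q, b, BBCZ) ⊢ (p, ε, CBBCZ) ⊢ (p, ε, BCBBCZ) ⊢ (q, ε, ECBBCZ)
All input consumed; M is in state q.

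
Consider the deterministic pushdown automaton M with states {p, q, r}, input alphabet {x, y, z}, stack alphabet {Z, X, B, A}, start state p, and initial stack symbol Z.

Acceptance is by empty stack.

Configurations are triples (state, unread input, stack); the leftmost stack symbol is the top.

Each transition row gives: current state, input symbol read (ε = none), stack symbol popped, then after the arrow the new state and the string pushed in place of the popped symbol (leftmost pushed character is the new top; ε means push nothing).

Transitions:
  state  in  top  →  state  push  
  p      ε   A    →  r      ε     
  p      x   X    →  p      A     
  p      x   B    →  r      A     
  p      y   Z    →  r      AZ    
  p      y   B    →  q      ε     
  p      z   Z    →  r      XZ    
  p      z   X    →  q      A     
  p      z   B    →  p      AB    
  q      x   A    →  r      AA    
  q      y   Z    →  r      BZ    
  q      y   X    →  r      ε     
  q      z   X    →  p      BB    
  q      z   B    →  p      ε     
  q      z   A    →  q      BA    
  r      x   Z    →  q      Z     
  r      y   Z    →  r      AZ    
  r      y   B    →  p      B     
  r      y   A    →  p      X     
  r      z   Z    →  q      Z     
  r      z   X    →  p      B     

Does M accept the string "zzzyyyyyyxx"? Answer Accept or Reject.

(p, zzzyyyyyyxx, Z) ⊢ (r, zzyyyyyyxx, XZ) ⊢ (p, zyyyyyyxx, BZ) ⊢ (p, yyyyyyxx, ABZ) ⊢ (r, yyyyyyxx, BZ) ⊢ (p, yyyyyxx, BZ) ⊢ (q, yyyyxx, Z) ⊢ (r, yyyxx, BZ) ⊢ (p, yyxx, BZ) ⊢ (q, yxx, Z) ⊢ (r, xx, BZ)
No transition applies at (r, xx, BZ); input not fully consumed.

Reject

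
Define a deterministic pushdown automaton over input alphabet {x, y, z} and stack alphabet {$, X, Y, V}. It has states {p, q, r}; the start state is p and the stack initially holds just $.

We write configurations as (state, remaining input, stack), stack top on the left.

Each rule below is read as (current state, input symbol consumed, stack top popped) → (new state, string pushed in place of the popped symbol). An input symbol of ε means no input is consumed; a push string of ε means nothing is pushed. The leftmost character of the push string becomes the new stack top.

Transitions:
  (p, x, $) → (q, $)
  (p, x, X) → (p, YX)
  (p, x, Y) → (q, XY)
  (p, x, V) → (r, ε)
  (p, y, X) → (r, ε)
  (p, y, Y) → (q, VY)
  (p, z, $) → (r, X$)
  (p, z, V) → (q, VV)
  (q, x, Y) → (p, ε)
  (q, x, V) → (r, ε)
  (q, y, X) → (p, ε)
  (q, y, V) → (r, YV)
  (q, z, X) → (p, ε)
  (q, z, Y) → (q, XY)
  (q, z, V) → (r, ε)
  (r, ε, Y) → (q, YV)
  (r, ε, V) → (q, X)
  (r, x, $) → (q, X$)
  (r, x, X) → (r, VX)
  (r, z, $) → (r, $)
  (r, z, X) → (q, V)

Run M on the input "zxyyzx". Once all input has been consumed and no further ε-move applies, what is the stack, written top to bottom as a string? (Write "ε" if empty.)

(p, zxyyzx, $)
  read z, top $: go to r, push X$ → (r, xyyzx, X$)
  read x, top X: go to r, push VX → (r, yyzx, VX$)
  ε-move, top V: go to q, push X → (q, yyzx, XX$)
  read y, top X: go to p, push ε → (p, yzx, X$)
  read y, top X: go to r, push ε → (r, zx, $)
  read z, top $: go to r, push $ → (r, x, $)
  read x, top $: go to q, push X$ → (q, ε, X$)
All input consumed in state q with stack X$.

X$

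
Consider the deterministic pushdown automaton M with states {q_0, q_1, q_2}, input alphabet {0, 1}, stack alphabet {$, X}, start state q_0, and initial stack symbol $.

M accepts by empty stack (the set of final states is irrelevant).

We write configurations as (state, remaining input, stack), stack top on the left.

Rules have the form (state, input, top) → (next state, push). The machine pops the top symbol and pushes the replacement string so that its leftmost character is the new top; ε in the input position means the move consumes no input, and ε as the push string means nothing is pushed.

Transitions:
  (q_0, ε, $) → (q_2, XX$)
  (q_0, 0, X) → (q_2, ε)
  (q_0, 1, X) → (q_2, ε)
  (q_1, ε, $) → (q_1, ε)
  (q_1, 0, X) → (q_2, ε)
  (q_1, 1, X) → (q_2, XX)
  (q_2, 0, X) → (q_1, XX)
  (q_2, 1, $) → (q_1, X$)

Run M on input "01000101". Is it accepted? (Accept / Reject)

Reject

(q_0, 01000101, $) ⊢ (q_2, 01000101, XX$) ⊢ (q_1, 1000101, XXX$) ⊢ (q_2, 000101, XXXX$) ⊢ (q_1, 00101, XXXXX$) ⊢ (q_2, 0101, XXXX$) ⊢ (q_1, 101, XXXXX$) ⊢ (q_2, 01, XXXXXX$) ⊢ (q_1, 1, XXXXXXX$) ⊢ (q_2, ε, XXXXXXXX$)
All input consumed; stack is XXXXXXXX$, not empty, and no further ε-move applies.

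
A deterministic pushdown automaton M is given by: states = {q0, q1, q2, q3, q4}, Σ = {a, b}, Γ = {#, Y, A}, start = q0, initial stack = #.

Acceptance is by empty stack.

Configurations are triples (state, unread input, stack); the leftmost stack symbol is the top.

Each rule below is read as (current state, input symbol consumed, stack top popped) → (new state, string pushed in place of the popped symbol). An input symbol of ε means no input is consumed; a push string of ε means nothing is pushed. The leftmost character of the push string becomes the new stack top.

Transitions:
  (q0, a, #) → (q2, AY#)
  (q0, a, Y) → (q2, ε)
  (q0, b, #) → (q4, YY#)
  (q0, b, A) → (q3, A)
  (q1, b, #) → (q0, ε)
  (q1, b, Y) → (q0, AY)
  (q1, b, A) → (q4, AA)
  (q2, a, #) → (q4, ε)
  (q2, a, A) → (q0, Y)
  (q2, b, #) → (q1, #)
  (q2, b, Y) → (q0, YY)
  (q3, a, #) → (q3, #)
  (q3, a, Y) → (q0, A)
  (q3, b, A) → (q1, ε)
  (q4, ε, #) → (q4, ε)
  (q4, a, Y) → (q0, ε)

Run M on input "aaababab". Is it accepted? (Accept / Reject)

(q0, aaababab, #)
  read a, top #: go to q2, push AY# → (q2, aababab, AY#)
  read a, top A: go to q0, push Y → (q0, ababab, YY#)
  read a, top Y: go to q2, push ε → (q2, babab, Y#)
  read b, top Y: go to q0, push YY → (q0, abab, YY#)
  read a, top Y: go to q2, push ε → (q2, bab, Y#)
  read b, top Y: go to q0, push YY → (q0, ab, YY#)
  read a, top Y: go to q2, push ε → (q2, b, Y#)
  read b, top Y: go to q0, push YY → (q0, ε, YY#)
All input consumed; stack is YY#, not empty, and no further ε-move applies.

Reject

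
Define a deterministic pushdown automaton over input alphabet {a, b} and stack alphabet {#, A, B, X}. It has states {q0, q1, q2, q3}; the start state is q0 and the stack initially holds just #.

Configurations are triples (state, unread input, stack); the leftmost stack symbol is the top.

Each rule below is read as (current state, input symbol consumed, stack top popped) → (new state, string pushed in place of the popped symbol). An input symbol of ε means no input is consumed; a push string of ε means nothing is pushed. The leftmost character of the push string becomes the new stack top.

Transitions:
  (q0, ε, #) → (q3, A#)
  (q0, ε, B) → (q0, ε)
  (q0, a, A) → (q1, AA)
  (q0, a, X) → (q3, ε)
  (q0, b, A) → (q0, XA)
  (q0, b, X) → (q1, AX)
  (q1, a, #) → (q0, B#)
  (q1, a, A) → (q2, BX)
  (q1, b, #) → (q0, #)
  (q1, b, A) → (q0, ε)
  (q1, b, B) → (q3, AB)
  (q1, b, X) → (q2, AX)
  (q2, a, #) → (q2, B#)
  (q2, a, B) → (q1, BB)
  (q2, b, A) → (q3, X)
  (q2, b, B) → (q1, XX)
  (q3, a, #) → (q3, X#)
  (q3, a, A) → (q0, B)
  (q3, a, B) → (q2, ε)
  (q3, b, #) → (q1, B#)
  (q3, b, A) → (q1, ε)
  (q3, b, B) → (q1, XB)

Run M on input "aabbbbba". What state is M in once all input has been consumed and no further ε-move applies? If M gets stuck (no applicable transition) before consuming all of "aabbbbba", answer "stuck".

q3

(q0, aabbbbba, #) ⊢ (q3, aabbbbba, A#) ⊢ (q0, abbbbba, B#) ⊢ (q0, abbbbba, #) ⊢ (q3, abbbbba, A#) ⊢ (q0, bbbbba, B#) ⊢ (q0, bbbbba, #) ⊢ (q3, bbbbba, A#) ⊢ (q1, bbbba, #) ⊢ (q0, bbba, #) ⊢ (q3, bbba, A#) ⊢ (q1, bba, #) ⊢ (q0, ba, #) ⊢ (q3, ba, A#) ⊢ (q1, a, #) ⊢ (q0, ε, B#) ⊢ (q0, ε, #) ⊢ (q3, ε, A#)
All input consumed; M is in state q3.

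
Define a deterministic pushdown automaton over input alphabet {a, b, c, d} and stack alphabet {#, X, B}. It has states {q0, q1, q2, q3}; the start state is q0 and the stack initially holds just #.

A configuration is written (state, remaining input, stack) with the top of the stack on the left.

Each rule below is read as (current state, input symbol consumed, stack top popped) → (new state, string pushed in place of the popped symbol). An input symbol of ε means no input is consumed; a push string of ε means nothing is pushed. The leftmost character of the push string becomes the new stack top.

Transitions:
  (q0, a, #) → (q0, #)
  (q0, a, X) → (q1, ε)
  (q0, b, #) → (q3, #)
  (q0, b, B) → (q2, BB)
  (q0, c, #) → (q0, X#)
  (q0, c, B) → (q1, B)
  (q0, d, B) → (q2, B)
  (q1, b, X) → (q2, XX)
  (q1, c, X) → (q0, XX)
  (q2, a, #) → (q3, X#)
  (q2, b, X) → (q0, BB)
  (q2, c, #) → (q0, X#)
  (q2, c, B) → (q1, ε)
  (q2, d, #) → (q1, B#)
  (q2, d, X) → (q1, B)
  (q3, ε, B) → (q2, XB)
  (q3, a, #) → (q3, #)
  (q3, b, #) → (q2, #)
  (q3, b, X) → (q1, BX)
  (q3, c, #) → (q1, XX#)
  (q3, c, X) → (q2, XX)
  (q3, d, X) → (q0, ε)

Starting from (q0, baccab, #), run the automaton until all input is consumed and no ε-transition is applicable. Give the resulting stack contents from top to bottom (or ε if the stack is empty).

XXX#

(q0, baccab, #)
  read b, top #: go to q3, push # → (q3, accab, #)
  read a, top #: go to q3, push # → (q3, ccab, #)
  read c, top #: go to q1, push XX# → (q1, cab, XX#)
  read c, top X: go to q0, push XX → (q0, ab, XXX#)
  read a, top X: go to q1, push ε → (q1, b, XX#)
  read b, top X: go to q2, push XX → (q2, ε, XXX#)
All input consumed in state q2 with stack XXX#.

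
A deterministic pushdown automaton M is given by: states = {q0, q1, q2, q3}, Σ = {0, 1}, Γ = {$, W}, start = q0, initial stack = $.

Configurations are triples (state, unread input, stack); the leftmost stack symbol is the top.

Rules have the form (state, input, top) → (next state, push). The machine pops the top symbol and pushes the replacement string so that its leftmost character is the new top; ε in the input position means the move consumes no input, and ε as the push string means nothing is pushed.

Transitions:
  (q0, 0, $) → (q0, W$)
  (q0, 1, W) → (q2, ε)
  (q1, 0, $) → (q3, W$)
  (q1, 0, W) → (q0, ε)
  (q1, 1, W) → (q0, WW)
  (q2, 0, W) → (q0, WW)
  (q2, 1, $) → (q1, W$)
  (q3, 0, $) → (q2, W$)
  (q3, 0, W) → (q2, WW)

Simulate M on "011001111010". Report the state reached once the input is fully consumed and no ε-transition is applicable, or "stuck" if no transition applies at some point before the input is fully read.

q0

(q0, 011001111010, $)
  read 0, top $: go to q0, push W$ → (q0, 11001111010, W$)
  read 1, top W: go to q2, push ε → (q2, 1001111010, $)
  read 1, top $: go to q1, push W$ → (q1, 001111010, W$)
  read 0, top W: go to q0, push ε → (q0, 01111010, $)
  read 0, top $: go to q0, push W$ → (q0, 1111010, W$)
  read 1, top W: go to q2, push ε → (q2, 111010, $)
  read 1, top $: go to q1, push W$ → (q1, 11010, W$)
  read 1, top W: go to q0, push WW → (q0, 1010, WW$)
  read 1, top W: go to q2, push ε → (q2, 010, W$)
  read 0, top W: go to q0, push WW → (q0, 10, WW$)
  read 1, top W: go to q2, push ε → (q2, 0, W$)
  read 0, top W: go to q0, push WW → (q0, ε, WW$)
All input consumed; M is in state q0.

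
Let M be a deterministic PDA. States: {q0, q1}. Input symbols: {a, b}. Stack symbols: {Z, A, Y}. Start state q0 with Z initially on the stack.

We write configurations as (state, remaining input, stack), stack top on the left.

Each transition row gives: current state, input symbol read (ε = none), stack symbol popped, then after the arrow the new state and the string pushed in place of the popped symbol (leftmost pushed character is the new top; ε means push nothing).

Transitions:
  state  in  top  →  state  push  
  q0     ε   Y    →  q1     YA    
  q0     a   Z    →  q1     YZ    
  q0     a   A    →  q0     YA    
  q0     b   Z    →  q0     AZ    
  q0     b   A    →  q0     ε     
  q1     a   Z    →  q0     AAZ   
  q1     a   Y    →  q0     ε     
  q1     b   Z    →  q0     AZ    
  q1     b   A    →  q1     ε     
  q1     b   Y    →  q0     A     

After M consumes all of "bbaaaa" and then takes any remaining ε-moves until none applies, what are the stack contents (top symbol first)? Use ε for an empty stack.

Z

(q0, bbaaaa, Z)
  read b, top Z: go to q0, push AZ → (q0, baaaa, AZ)
  read b, top A: go to q0, push ε → (q0, aaaa, Z)
  read a, top Z: go to q1, push YZ → (q1, aaa, YZ)
  read a, top Y: go to q0, push ε → (q0, aa, Z)
  read a, top Z: go to q1, push YZ → (q1, a, YZ)
  read a, top Y: go to q0, push ε → (q0, ε, Z)
All input consumed in state q0 with stack Z.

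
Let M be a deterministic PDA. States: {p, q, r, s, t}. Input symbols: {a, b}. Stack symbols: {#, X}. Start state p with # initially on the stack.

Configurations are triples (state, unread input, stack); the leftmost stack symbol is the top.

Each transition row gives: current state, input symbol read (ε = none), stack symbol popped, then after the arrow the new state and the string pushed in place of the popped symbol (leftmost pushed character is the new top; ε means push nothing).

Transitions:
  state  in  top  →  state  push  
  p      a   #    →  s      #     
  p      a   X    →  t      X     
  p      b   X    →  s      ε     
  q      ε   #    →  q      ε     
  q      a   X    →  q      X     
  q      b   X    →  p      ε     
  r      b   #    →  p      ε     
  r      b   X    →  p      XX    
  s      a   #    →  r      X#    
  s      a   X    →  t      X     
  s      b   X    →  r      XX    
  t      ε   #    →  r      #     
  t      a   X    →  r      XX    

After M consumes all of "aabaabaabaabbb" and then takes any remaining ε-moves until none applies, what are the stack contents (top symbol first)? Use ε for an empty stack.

(p, aabaabaabaabbb, #)
  read a, top #: go to s, push # → (s, abaabaabaabbb, #)
  read a, top #: go to r, push X# → (r, baabaabaabbb, X#)
  read b, top X: go to p, push XX → (p, aabaabaabbb, XX#)
  read a, top X: go to t, push X → (t, abaabaabbb, XX#)
  read a, top X: go to r, push XX → (r, baabaabbb, XXX#)
  read b, top X: go to p, push XX → (p, aabaabbb, XXXX#)
  read a, top X: go to t, push X → (t, abaabbb, XXXX#)
  read a, top X: go to r, push XX → (r, baabbb, XXXXX#)
  read b, top X: go to p, push XX → (p, aabbb, XXXXXX#)
  read a, top X: go to t, push X → (t, abbb, XXXXXX#)
  read a, top X: go to r, push XX → (r, bbb, XXXXXXX#)
  read b, top X: go to p, push XX → (p, bb, XXXXXXXX#)
  read b, top X: go to s, push ε → (s, b, XXXXXXX#)
  read b, top X: go to r, push XX → (r, ε, XXXXXXXX#)
All input consumed in state r with stack XXXXXXXX#.

XXXXXXXX#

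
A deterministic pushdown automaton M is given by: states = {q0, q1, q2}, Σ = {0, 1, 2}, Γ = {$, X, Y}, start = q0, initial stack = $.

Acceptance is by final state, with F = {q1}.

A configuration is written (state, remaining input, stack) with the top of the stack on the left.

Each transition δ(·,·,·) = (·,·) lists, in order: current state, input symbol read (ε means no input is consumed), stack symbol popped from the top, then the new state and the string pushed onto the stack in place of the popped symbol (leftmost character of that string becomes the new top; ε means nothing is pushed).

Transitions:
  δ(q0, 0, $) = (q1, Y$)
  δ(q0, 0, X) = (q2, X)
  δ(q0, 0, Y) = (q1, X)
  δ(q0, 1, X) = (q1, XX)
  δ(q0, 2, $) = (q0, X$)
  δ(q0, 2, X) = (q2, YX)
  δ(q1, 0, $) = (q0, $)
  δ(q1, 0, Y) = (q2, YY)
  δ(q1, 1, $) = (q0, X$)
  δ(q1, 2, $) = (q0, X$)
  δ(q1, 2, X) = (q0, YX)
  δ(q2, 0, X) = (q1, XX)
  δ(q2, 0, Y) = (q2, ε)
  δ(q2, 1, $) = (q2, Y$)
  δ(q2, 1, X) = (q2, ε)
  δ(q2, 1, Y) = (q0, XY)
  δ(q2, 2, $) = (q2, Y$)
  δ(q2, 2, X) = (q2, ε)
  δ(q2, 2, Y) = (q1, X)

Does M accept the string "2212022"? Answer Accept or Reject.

(q0, 2212022, $)
  read 2, top $: go to q0, push X$ → (q0, 212022, X$)
  read 2, top X: go to q2, push YX → (q2, 12022, YX$)
  read 1, top Y: go to q0, push XY → (q0, 2022, XYX$)
  read 2, top X: go to q2, push YX → (q2, 022, YXYX$)
  read 0, top Y: go to q2, push ε → (q2, 22, XYX$)
  read 2, top X: go to q2, push ε → (q2, 2, YX$)
  read 2, top Y: go to q1, push X → (q1, ε, XX$)
All input consumed; state q1 ∈ F.

Accept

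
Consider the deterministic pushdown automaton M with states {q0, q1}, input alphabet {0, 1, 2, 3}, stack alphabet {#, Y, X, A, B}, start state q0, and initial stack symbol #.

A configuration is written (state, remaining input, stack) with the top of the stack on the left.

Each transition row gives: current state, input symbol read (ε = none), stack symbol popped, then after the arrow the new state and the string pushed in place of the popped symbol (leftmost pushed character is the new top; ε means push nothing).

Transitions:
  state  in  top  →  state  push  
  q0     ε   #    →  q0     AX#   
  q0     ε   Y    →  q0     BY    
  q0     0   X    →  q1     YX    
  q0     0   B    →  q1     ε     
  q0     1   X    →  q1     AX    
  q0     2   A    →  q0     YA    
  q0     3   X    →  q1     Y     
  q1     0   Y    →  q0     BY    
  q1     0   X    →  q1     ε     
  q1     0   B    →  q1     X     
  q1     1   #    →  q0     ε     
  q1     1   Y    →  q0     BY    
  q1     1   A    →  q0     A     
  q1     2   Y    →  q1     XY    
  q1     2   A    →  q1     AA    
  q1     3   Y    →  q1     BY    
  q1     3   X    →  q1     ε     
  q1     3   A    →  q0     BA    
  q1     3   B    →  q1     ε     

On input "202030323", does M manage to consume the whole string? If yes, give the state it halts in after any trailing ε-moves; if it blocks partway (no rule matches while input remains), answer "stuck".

q1

(q0, 202030323, #) ⊢ (q0, 202030323, AX#) ⊢ (q0, 02030323, YAX#) ⊢ (q0, 02030323, BYAX#) ⊢ (q1, 2030323, YAX#) ⊢ (q1, 030323, XYAX#) ⊢ (q1, 30323, YAX#) ⊢ (q1, 0323, BYAX#) ⊢ (q1, 323, XYAX#) ⊢ (q1, 23, YAX#) ⊢ (q1, 3, XYAX#) ⊢ (q1, ε, YAX#)
All input consumed; M is in state q1.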